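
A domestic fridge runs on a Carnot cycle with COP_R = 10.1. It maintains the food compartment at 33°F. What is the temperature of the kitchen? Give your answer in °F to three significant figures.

COP_R = T_C/(T_H − T_C) gives T_H − T_C = T_C/COP.
With T_C = 273.71 K, T_H = 273.71 × (1 + 1/10.1) = 300.81 K.
Converting, 300.81 K = 81.78°F.

81.8 °F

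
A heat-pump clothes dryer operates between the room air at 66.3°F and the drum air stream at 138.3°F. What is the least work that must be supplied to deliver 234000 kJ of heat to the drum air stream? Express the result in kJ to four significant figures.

28180 kJ

In absolute terms T_C = 292.21 K and T_H = 332.21 K, so ΔT = 40.00 K.
The reversible limit is COP_HP = T_H/ΔT = 8.305, so W_min = Q_H/COP = Q_H·ΔT/T_H.
W_min = 234000 × 40.00/332.21 = 28180 kJ.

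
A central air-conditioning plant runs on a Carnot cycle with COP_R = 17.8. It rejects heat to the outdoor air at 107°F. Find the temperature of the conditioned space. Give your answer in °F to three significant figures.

76.9 °F

For a Carnot refrigerator COP_R = T_C/(T_H − T_C), so T_C = COP·T_H/(1 + COP).
With T_H = 314.82 K, T_C = 17.8 × 314.82/18.80 = 298.07 K.
Converting, 298.07 K = 76.86°F.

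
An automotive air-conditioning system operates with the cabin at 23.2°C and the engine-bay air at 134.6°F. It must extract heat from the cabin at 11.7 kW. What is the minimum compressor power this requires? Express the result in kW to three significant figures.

1.33 kW

In absolute terms T_C = 296.35 K and T_H = 330.15 K, so ΔT = 33.80 K.
COP_Carnot = T_C/ΔT = 296.35/33.80 = 8.768.
Ẇ_min = Q̇/COP_Carnot = 11.70/8.768 = 1.334 kW.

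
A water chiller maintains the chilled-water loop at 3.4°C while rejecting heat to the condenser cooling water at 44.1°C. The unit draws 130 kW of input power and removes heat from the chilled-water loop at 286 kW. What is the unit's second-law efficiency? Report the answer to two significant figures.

COP_actual = Q̇_C/Ẇ = 286.0/130.0 = 2.200.
In absolute terms T_C = 276.55 K and T_H = 317.25 K, so ΔT = 40.70 K.
COP_Carnot = T_C/ΔT = 276.55/40.70 = 6.795.
η_II = COP_actual/COP_Carnot = 2.200/6.795 = 0.3238.

0.32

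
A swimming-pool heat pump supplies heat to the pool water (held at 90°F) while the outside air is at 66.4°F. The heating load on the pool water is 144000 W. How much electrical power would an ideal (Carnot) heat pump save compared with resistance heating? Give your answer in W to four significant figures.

137800 W

In absolute terms T_C = 292.26 K and T_H = 305.37 K, so ΔT = 13.11 K.
COP_Carnot = T_H/ΔT = 305.37/13.11 = 23.29.
Resistance heating needs Ẇ_res = Q̇_H = 144000 W; the reversible heat pump needs only Ẇ_hp = Q̇_H/COP = 6183 W.
Saving = 144000 − 6183 = 137800 W.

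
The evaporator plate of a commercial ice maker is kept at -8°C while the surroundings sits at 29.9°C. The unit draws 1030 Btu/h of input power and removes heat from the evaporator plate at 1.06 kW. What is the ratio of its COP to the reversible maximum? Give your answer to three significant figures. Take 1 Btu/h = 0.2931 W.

Converting, Q̇_C = 1.060 kW = 3617 Btu/h, so COP_actual = Q̇_C/Ẇ = 3617/1030 = 3.511.
In absolute terms T_C = 265.15 K and T_H = 303.05 K, so ΔT = 37.90 K.
COP_Carnot = T_C/ΔT = 265.15/37.90 = 6.996.
η_II = COP_actual/COP_Carnot = 3.511/6.996 = 0.5019.

0.502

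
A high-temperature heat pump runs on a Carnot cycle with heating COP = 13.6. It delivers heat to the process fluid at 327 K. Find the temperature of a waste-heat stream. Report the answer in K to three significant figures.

COP_HP = T_H/(T_H − T_C) gives T_H − T_C = T_H/COP.
With T_H = 327.00 K, T_C = 327.00 × (1 − 1/13.6) = 302.96 K.

303 K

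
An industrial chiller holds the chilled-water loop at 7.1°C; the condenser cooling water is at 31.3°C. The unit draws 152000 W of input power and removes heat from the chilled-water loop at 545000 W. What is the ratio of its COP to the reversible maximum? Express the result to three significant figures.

COP_actual = Q̇_C/Ẇ = 545000/152000 = 3.586.
In absolute terms T_C = 280.25 K and T_H = 304.45 K, so ΔT = 24.20 K.
COP_Carnot = T_C/ΔT = 280.25/24.20 = 11.58.
η_II = COP_actual/COP_Carnot = 3.586/11.58 = 0.3096.

0.310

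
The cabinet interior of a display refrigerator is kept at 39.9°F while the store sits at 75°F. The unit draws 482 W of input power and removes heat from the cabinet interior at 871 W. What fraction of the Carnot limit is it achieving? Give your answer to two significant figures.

COP_actual = Q̇_C/Ẇ = 871.0/482.0 = 1.807.
In absolute terms T_C = 277.54 K and T_H = 297.04 K, so ΔT = 19.50 K.
COP_Carnot = T_C/ΔT = 277.54/19.50 = 14.23.
η_II = COP_actual/COP_Carnot = 1.807/14.23 = 0.1270.

0.13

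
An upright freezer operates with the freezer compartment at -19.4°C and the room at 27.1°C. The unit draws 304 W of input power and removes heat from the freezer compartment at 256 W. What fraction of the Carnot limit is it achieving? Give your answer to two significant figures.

0.15

COP_actual = Q̇_C/Ẇ = 256.0/304.0 = 0.8421.
In absolute terms T_C = 253.75 K and T_H = 300.25 K, so ΔT = 46.50 K.
COP_Carnot = T_C/ΔT = 253.75/46.50 = 5.457.
η_II = COP_actual/COP_Carnot = 0.8421/5.457 = 0.1543.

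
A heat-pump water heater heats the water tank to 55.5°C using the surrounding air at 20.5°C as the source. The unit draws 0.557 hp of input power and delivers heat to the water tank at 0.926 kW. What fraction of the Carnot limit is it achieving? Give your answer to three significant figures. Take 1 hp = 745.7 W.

Converting, Q̇_H = 0.9260 kW = 1.242 hp, so COP_actual = Q̇_H/Ẇ = 1.242/0.5570 = 2.229.
In absolute terms T_C = 293.65 K and T_H = 328.65 K, so ΔT = 35.00 K.
COP_Carnot = T_H/ΔT = 328.65/35.00 = 9.390.
η_II = COP_actual/COP_Carnot = 2.229/9.390 = 0.2374.

0.237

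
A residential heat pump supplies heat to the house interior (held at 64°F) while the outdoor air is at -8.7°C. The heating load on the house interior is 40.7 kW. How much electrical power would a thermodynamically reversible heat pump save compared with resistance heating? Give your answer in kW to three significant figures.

37.0 kW

In absolute terms T_C = 264.45 K and T_H = 290.93 K, so ΔT = 26.48 K.
COP_Carnot = T_H/ΔT = 290.93/26.48 = 10.99.
Resistance heating needs Ẇ_res = Q̇_H = 40.70 kW; the reversible heat pump needs only Ẇ_hp = Q̇_H/COP = 3.704 kW.
Saving = 40.70 − 3.704 = 37.00 kW.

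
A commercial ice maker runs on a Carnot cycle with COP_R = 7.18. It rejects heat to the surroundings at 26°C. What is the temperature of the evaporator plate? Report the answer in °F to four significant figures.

For a Carnot refrigerator COP_R = T_C/(T_H − T_C), so T_C = COP·T_H/(1 + COP).
With T_H = 299.15 K, T_C = 7.18 × 299.15/8.180 = 262.58 K.
Converting, 262.58 K = 12.97°F.

12.97 °F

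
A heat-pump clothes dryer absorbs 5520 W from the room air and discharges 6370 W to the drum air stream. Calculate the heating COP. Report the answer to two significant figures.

7.5

The first law gives Q̇_H = Q̇_C + Ẇ, so the three rates are Q̇_C = 5520, Q̇_H = 6370, Ẇ = 850.0 W.
COP_HP = Q̇_H/Ẇ = 6370/850.0 = 7.494.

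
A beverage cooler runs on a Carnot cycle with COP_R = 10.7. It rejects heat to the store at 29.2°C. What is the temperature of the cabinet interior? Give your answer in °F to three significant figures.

38.0 °F

For a Carnot refrigerator COP_R = T_C/(T_H − T_C), so T_C = COP·T_H/(1 + COP).
With T_H = 302.35 K, T_C = 10.7 × 302.35/11.70 = 276.51 K.
Converting, 276.51 K = 38.04°F.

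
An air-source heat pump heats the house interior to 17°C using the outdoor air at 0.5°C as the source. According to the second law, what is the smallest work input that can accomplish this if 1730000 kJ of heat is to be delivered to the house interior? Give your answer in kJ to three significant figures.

98400 kJ

In absolute terms T_C = 273.65 K and T_H = 290.15 K, so ΔT = 16.50 K.
The reversible limit is COP_HP = T_H/ΔT = 17.58, so W_min = Q_H/COP = Q_H·ΔT/T_H.
W_min = 1730000 × 16.50/290.15 = 98380 kJ.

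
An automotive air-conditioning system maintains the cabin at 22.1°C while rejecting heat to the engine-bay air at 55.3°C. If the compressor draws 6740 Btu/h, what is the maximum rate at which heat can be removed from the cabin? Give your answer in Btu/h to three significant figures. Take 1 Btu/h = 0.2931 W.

In absolute terms T_C = 295.25 K and T_H = 328.45 K, so ΔT = 33.20 K.
COP_Carnot = T_C/ΔT = 295.25/33.20 = 8.893.
Q̇_max = COP_Carnot × Ẇ = 8.893 × 6740 Btu/h = 59940 Btu/h.

59900 Btu/h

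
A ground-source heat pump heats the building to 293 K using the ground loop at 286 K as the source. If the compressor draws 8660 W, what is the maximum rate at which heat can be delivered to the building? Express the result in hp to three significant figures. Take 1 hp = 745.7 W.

The reservoir spacing is ΔT = 293 − 286 = 7.000 K.
COP_Carnot = T_H/ΔT = 293.00/7.000 = 41.86.
Q̇_max = COP_Carnot × Ẇ = 41.86 × 8660 W = 362500 W = 486.1 hp.

486 hp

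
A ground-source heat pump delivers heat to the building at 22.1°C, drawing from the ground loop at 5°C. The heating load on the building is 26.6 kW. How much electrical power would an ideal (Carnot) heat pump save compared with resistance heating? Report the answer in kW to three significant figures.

In absolute terms T_C = 278.15 K and T_H = 295.25 K, so ΔT = 17.10 K.
COP_Carnot = T_H/ΔT = 295.25/17.10 = 17.27.
Resistance heating needs Ẇ_res = Q̇_H = 26.60 kW; the reversible heat pump needs only Ẇ_hp = Q̇_H/COP = 1.541 kW.
Saving = 26.60 − 1.541 = 25.06 kW.

25.1 kW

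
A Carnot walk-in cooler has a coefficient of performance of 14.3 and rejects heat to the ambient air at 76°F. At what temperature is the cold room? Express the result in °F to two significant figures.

41 °F

For a Carnot refrigerator COP_R = T_C/(T_H − T_C), so T_C = COP·T_H/(1 + COP).
With T_H = 297.59 K, T_C = 14.3 × 297.59/15.30 = 278.14 K.
Converting, 278.14 K = 40.99°F.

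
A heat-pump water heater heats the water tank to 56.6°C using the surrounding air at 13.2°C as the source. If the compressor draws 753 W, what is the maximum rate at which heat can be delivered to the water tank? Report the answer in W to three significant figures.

5720 W

In absolute terms T_C = 286.35 K and T_H = 329.75 K, so ΔT = 43.40 K.
COP_Carnot = T_H/ΔT = 329.75/43.40 = 7.598.
Q̇_max = COP_Carnot × Ẇ = 7.598 × 753.0 W = 5721 W.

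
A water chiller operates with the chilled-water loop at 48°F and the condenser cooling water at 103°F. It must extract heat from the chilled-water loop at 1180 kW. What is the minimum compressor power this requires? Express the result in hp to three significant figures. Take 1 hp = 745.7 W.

In absolute terms T_C = 282.04 K and T_H = 312.59 K, so ΔT = 30.56 K.
COP_Carnot = T_C/ΔT = 282.04/30.56 = 9.230.
Ẇ_min = Q̇/COP_Carnot = 1180/9.230 = 127.8 kW = 171.4 hp.

171 hp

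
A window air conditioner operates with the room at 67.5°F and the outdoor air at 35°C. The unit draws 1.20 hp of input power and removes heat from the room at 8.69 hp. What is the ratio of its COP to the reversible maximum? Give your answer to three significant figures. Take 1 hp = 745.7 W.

0.378

COP_actual = Q̇_C/Ẇ = 8.690/1.200 = 7.242.
In absolute terms T_C = 292.87 K and T_H = 308.15 K, so ΔT = 15.28 K.
COP_Carnot = T_C/ΔT = 292.87/15.28 = 19.17.
η_II = COP_actual/COP_Carnot = 7.242/19.17 = 0.3778.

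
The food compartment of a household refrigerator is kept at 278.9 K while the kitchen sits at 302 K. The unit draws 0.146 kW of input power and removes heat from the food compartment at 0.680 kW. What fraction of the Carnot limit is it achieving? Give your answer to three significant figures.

0.386

COP_actual = Q̇_C/Ẇ = 0.6800/0.1460 = 4.658.
The reservoir spacing is ΔT = 302 − 278.9 = 23.10 K.
COP_Carnot = T_C/ΔT = 278.90/23.10 = 12.07.
η_II = COP_actual/COP_Carnot = 4.658/12.07 = 0.3858.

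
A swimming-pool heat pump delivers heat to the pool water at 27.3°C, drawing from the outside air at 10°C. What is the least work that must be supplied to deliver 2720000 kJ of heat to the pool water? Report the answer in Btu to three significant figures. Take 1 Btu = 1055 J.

148000 Btu

In absolute terms T_C = 283.15 K and T_H = 300.45 K, so ΔT = 17.30 K.
The reversible limit is COP_HP = T_H/ΔT = 17.37, so W_min = Q_H/COP = Q_H·ΔT/T_H.
W_min = 2720000 × 17.30/300.45 = 156600 kJ = 148500 Btu.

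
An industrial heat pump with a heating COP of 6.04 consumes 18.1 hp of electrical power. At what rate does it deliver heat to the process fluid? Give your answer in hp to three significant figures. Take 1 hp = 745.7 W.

Q̇_H = COP_HP × Ẇ = 6.04 × 18.10 = 109.3 hp.

109 hp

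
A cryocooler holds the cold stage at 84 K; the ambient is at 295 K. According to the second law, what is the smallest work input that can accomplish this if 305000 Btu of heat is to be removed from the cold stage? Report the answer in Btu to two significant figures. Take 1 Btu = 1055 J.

770000 Btu

The reservoir spacing is ΔT = 295 − 84 = 211.0 K.
The reversible limit is COP_R = T_C/ΔT = 0.3981, so W_min = Q_C/COP = Q_C·ΔT/T_C.
W_min = 305000 × 211.0/84.00 = 766100 Btu.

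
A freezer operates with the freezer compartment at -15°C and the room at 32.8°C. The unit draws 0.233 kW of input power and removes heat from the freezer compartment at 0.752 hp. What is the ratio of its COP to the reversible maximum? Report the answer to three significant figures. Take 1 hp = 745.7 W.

0.446

Converting, Q̇_C = 0.7520 hp = 0.5608 kW, so COP_actual = Q̇_C/Ẇ = 0.5608/0.2330 = 2.407.
In absolute terms T_C = 258.15 K and T_H = 305.95 K, so ΔT = 47.80 K.
COP_Carnot = T_C/ΔT = 258.15/47.80 = 5.401.
η_II = COP_actual/COP_Carnot = 2.407/5.401 = 0.4456.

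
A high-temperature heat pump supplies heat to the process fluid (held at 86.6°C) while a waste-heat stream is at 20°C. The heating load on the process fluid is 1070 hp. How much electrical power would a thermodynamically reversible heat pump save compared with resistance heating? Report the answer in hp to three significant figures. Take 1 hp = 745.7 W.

In absolute terms T_C = 293.15 K and T_H = 359.75 K, so ΔT = 66.60 K.
COP_Carnot = T_H/ΔT = 359.75/66.60 = 5.402.
Resistance heating needs Ẇ_res = Q̇_H = 1070 hp; the reversible heat pump needs only Ẇ_hp = Q̇_H/COP = 198.1 hp.
Saving = 1070 − 198.1 = 871.9 hp.

872 hp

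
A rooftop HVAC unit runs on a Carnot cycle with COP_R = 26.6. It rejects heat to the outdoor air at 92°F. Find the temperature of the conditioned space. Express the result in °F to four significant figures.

72.01 °F

For a Carnot refrigerator COP_R = T_C/(T_H − T_C), so T_C = COP·T_H/(1 + COP).
With T_H = 306.48 K, T_C = 26.6 × 306.48/27.60 = 295.38 K.
Converting, 295.38 K = 72.01°F.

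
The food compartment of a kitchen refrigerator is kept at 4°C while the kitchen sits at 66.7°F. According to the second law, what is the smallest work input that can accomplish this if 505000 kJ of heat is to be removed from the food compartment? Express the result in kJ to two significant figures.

In absolute terms T_C = 277.15 K and T_H = 292.43 K, so ΔT = 15.28 K.
The reversible limit is COP_R = T_C/ΔT = 18.14, so W_min = Q_C/COP = Q_C·ΔT/T_C.
W_min = 505000 × 15.28/277.15 = 27840 kJ.

28000 kJ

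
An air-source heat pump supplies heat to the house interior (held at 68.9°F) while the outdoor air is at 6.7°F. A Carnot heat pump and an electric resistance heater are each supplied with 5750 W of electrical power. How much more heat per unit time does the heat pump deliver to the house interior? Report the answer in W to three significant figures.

43100 W

In absolute terms T_C = 259.09 K and T_H = 293.65 K, so ΔT = 34.56 K.
COP_Carnot = T_H/ΔT = 293.65/34.56 = 8.498.
The heat pump delivers Q̇_H = COP × Ẇ = 48860 W; the resistance heater delivers Ẇ = 5750 W.
Extra = (COP − 1)·Ẇ = 43110 W.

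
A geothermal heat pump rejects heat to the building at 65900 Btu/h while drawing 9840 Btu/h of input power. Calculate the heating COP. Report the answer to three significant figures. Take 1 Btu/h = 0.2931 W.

The first law gives Q̇_H = Q̇_C + Ẇ, so the three rates are Q̇_C = 56060, Q̇_H = 65900, Ẇ = 9840 Btu/h.
COP_HP = Q̇_H/Ẇ = 65900/9840 = 6.697.

6.70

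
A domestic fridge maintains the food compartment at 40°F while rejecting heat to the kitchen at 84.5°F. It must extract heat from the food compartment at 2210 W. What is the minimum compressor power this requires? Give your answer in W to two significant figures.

In absolute terms T_C = 277.59 K and T_H = 302.32 K, so ΔT = 24.72 K.
COP_Carnot = T_C/ΔT = 277.59/24.72 = 11.23.
Ẇ_min = Q̇/COP_Carnot = 2210/11.23 = 196.8 W.

200 W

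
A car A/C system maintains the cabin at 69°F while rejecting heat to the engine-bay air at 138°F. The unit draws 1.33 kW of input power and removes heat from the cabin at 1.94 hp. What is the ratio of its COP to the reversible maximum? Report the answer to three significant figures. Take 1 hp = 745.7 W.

Converting, Q̇_C = 1.940 hp = 1.447 kW, so COP_actual = Q̇_C/Ẇ = 1.447/1.330 = 1.088.
In absolute terms T_C = 293.71 K and T_H = 332.04 K, so ΔT = 38.33 K.
COP_Carnot = T_C/ΔT = 293.71/38.33 = 7.662.
η_II = COP_actual/COP_Carnot = 1.088/7.662 = 0.1420.

0.142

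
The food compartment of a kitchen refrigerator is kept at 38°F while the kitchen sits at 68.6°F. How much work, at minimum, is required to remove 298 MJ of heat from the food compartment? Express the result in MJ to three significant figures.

18.3 MJ

In absolute terms T_C = 276.48 K and T_H = 293.48 K, so ΔT = 17.00 K.
The reversible limit is COP_R = T_C/ΔT = 16.26, so W_min = Q_C/COP = Q_C·ΔT/T_C.
W_min = 298.0 × 17.00/276.48 = 18.32 MJ.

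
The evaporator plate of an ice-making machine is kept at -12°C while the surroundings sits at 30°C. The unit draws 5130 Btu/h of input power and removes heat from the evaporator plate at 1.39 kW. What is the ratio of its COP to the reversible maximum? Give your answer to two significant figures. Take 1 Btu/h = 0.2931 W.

Converting, Q̇_C = 1.390 kW = 4742 Btu/h, so COP_actual = Q̇_C/Ẇ = 4742/5130 = 0.9244.
In absolute terms T_C = 261.15 K and T_H = 303.15 K, so ΔT = 42.00 K.
COP_Carnot = T_C/ΔT = 261.15/42.00 = 6.218.
η_II = COP_actual/COP_Carnot = 0.9244/6.218 = 0.1487.

0.15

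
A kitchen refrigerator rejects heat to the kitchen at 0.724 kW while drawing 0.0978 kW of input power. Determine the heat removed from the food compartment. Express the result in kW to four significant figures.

0.6262 kW

For a cyclic device the first law requires Q̇_H = Q̇_C + Ẇ.
Q̇_C = Q̇_H − Ẇ = 0.6262 kW.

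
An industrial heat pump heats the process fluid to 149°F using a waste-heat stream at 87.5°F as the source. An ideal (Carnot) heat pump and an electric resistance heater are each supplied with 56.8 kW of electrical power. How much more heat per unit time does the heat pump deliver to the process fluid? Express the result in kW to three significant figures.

505 kW

In absolute terms T_C = 303.98 K and T_H = 338.15 K, so ΔT = 34.17 K.
COP_Carnot = T_H/ΔT = 338.15/34.17 = 9.897.
The heat pump delivers Q̇_H = COP × Ẇ = 562.2 kW; the resistance heater delivers Ẇ = 56.80 kW.
Extra = (COP − 1)·Ẇ = 505.4 kW.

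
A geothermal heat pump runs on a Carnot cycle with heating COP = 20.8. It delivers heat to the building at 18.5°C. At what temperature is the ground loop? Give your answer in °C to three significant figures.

COP_HP = T_H/(T_H − T_C) gives T_H − T_C = T_H/COP.
With T_H = 291.65 K, T_C = 291.65 × (1 − 1/20.8) = 277.63 K.
Converting, 277.63 K = 4.48°C.

4.48 °C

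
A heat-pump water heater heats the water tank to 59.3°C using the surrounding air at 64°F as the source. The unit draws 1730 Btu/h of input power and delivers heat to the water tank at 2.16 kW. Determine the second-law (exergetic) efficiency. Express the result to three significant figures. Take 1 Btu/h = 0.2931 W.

0.532

Converting, Q̇_H = 2.160 kW = 7369 Btu/h, so COP_actual = Q̇_H/Ẇ = 7369/1730 = 4.260.
In absolute terms T_C = 290.93 K and T_H = 332.45 K, so ΔT = 41.52 K.
COP_Carnot = T_H/ΔT = 332.45/41.52 = 8.007.
η_II = COP_actual/COP_Carnot = 4.260/8.007 = 0.5320.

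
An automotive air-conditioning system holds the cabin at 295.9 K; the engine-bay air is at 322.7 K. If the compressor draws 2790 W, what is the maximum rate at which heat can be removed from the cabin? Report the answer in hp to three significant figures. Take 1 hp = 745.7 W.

The reservoir spacing is ΔT = 322.7 − 295.9 = 26.80 K.
COP_Carnot = T_C/ΔT = 295.90/26.80 = 11.04.
Q̇_max = COP_Carnot × Ẇ = 11.04 × 2790 W = 30800 W = 41.31 hp.

41.3 hp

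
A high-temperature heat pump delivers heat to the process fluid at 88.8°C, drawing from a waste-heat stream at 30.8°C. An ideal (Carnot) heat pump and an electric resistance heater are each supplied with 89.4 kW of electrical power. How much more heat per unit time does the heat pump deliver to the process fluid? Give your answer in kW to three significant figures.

469 kW

In absolute terms T_C = 303.95 K and T_H = 361.95 K, so ΔT = 58.00 K.
COP_Carnot = T_H/ΔT = 361.95/58.00 = 6.241.
The heat pump delivers Q̇_H = COP × Ẇ = 557.9 kW; the resistance heater delivers Ẇ = 89.40 kW.
Extra = (COP − 1)·Ẇ = 468.5 kW.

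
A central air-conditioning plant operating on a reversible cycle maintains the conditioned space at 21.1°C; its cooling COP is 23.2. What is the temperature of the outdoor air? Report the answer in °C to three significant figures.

33.8 °C

COP_R = T_C/(T_H − T_C) gives T_H − T_C = T_C/COP.
With T_C = 294.25 K, T_H = 294.25 × (1 + 1/23.2) = 306.93 K.
Converting, 306.93 K = 33.78°C.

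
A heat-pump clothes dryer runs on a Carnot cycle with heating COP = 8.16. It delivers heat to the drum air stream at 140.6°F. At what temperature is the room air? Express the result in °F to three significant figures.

COP_HP = T_H/(T_H − T_C) gives T_H − T_C = T_H/COP.
With T_H = 333.48 K, T_C = 333.48 × (1 − 1/8.16) = 292.62 K.
Converting, 292.62 K = 67.04°F.

67.0 °F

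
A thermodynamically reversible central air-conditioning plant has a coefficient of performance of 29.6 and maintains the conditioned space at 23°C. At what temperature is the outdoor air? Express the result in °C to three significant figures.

33.0 °C

COP_R = T_C/(T_H − T_C) gives T_H − T_C = T_C/COP.
With T_C = 296.15 K, T_H = 296.15 × (1 + 1/29.6) = 306.16 K.
Converting, 306.16 K = 33.01°C.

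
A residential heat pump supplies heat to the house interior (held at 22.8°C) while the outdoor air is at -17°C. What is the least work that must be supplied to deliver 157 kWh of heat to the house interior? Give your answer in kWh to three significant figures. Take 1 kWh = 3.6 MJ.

In absolute terms T_C = 256.15 K and T_H = 295.95 K, so ΔT = 39.80 K.
The reversible limit is COP_HP = T_H/ΔT = 7.436, so W_min = Q_H/COP = Q_H·ΔT/T_H.
W_min = 157.0 × 39.80/295.95 = 21.11 kWh.

21.1 kWh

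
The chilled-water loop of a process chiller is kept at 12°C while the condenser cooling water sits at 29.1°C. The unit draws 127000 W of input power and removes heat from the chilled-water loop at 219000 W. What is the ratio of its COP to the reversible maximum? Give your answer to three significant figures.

COP_actual = Q̇_C/Ẇ = 219000/127000 = 1.724.
In absolute terms T_C = 285.15 K and T_H = 302.25 K, so ΔT = 17.10 K.
COP_Carnot = T_C/ΔT = 285.15/17.10 = 16.68.
η_II = COP_actual/COP_Carnot = 1.724/16.68 = 0.1034.

0.103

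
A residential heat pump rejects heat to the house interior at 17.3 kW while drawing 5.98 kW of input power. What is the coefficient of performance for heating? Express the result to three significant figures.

The first law gives Q̇_H = Q̇_C + Ẇ, so the three rates are Q̇_C = 11.32, Q̇_H = 17.30, Ẇ = 5.980 kW.
COP_HP = Q̇_H/Ẇ = 17.30/5.980 = 2.893.

2.89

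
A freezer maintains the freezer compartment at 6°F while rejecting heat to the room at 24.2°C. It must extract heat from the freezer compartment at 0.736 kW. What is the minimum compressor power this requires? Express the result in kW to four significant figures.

In absolute terms T_C = 258.71 K and T_H = 297.35 K, so ΔT = 38.64 K.
COP_Carnot = T_C/ΔT = 258.71/38.64 = 6.695.
Ẇ_min = Q̇/COP_Carnot = 0.7360/6.695 = 0.1099 kW.

0.1099 kW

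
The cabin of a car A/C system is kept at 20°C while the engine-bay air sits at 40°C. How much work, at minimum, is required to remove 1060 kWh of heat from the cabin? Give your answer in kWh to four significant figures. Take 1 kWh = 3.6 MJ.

In absolute terms T_C = 293.15 K and T_H = 313.15 K, so ΔT = 20.00 K.
The reversible limit is COP_R = T_C/ΔT = 14.66, so W_min = Q_C/COP = Q_C·ΔT/T_C.
W_min = 1060 × 20.00/293.15 = 72.32 kWh.

72.32 kWh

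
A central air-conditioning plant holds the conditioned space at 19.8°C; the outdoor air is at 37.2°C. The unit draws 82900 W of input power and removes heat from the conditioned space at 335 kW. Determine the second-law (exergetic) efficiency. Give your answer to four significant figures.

Converting, Q̇_C = 335.0 kW = 335000 W, so COP_actual = Q̇_C/Ẇ = 335000/82900 = 4.041.
In absolute terms T_C = 292.95 K and T_H = 310.35 K, so ΔT = 17.40 K.
COP_Carnot = T_C/ΔT = 292.95/17.40 = 16.84.
η_II = COP_actual/COP_Carnot = 4.041/16.84 = 0.2400.

0.2400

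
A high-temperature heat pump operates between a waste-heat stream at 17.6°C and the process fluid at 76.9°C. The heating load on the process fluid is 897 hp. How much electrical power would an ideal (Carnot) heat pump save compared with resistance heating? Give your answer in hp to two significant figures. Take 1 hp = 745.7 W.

750 hp

In absolute terms T_C = 290.75 K and T_H = 350.05 K, so ΔT = 59.30 K.
COP_Carnot = T_H/ΔT = 350.05/59.30 = 5.903.
Resistance heating needs Ẇ_res = Q̇_H = 897.0 hp; the reversible heat pump needs only Ẇ_hp = Q̇_H/COP = 152.0 hp.
Saving = 897.0 − 152.0 = 745.0 hp.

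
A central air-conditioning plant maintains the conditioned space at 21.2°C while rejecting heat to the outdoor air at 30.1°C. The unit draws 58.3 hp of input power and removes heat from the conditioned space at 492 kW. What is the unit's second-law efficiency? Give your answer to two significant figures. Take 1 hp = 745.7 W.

Converting, Q̇_C = 492.0 kW = 659.8 hp, so COP_actual = Q̇_C/Ẇ = 659.8/58.30 = 11.32.
In absolute terms T_C = 294.35 K and T_H = 303.25 K, so ΔT = 8.900 K.
COP_Carnot = T_C/ΔT = 294.35/8.900 = 33.07.
η_II = COP_actual/COP_Carnot = 11.32/33.07 = 0.3422.

0.34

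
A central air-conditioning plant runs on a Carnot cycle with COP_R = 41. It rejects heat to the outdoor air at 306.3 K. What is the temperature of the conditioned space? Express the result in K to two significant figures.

For a Carnot refrigerator COP_R = T_C/(T_H − T_C), so T_C = COP·T_H/(1 + COP).
With T_H = 306.30 K, T_C = 41 × 306.30/42.00 = 299.01 K.

300 K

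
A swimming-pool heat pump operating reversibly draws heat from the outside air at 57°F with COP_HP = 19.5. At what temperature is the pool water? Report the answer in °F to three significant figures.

84.9 °F

COP_HP = T_H/(T_H − T_C) rearranges to T_H = COP·T_C/(COP − 1).
With T_C = 287.04 K, T_H = 19.5 × 287.04/18.50 = 302.55 K.
Converting, 302.55 K = 84.93°F.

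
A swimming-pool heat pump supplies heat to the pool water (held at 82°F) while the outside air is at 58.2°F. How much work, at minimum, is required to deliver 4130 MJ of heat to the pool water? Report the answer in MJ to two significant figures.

In absolute terms T_C = 287.71 K and T_H = 300.93 K, so ΔT = 13.22 K.
The reversible limit is COP_HP = T_H/ΔT = 22.76, so W_min = Q_H/COP = Q_H·ΔT/T_H.
W_min = 4130 × 13.22/300.93 = 181.5 MJ.

180 MJ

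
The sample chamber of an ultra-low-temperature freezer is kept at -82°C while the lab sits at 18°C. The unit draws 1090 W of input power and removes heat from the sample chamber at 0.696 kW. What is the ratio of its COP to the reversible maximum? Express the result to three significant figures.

Converting, Q̇_C = 0.6960 kW = 696.0 W, so COP_actual = Q̇_C/Ẇ = 696.0/1090 = 0.6385.
In absolute terms T_C = 191.15 K and T_H = 291.15 K, so ΔT = 100.0 K.
COP_Carnot = T_C/ΔT = 191.15/100.0 = 1.912.
η_II = COP_actual/COP_Carnot = 0.6385/1.912 = 0.3340.

0.334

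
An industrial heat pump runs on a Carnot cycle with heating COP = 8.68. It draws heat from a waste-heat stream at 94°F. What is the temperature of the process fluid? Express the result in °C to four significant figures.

74.50 °C

COP_HP = T_H/(T_H − T_C) rearranges to T_H = COP·T_C/(COP − 1).
With T_C = 307.59 K, T_H = 8.68 × 307.59/7.680 = 347.65 K.
Converting, 347.65 K = 74.50°C.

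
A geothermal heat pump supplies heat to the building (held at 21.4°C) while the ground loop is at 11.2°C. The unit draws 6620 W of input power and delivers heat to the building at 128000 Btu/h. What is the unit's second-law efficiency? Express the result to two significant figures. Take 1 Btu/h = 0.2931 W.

0.20

Converting, Q̇_H = 128000 Btu/h = 37520 W, so COP_actual = Q̇_H/Ẇ = 37520/6620 = 5.667.
In absolute terms T_C = 284.35 K and T_H = 294.55 K, so ΔT = 10.20 K.
COP_Carnot = T_H/ΔT = 294.55/10.20 = 28.88.
η_II = COP_actual/COP_Carnot = 5.667/28.88 = 0.1962.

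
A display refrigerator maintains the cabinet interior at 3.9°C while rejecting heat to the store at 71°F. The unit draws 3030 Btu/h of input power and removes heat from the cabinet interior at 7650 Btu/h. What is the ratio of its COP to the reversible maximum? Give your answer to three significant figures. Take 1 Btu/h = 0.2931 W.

0.162

COP_actual = Q̇_C/Ẇ = 7650/3030 = 2.525.
In absolute terms T_C = 277.05 K and T_H = 294.82 K, so ΔT = 17.77 K.
COP_Carnot = T_C/ΔT = 277.05/17.77 = 15.59.
η_II = COP_actual/COP_Carnot = 2.525/15.59 = 0.1619.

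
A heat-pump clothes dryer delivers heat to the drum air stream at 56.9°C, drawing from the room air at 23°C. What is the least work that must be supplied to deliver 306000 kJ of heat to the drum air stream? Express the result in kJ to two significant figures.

In absolute terms T_C = 296.15 K and T_H = 330.05 K, so ΔT = 33.90 K.
The reversible limit is COP_HP = T_H/ΔT = 9.736, so W_min = Q_H/COP = Q_H·ΔT/T_H.
W_min = 306000 × 33.90/330.05 = 31430 kJ.

31000 kJ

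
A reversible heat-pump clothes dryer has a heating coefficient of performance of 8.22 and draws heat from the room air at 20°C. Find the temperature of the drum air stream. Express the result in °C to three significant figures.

60.6 °C

COP_HP = T_H/(T_H − T_C) rearranges to T_H = COP·T_C/(COP − 1).
With T_C = 293.15 K, T_H = 8.22 × 293.15/7.220 = 333.75 K.
Converting, 333.75 K = 60.60°C.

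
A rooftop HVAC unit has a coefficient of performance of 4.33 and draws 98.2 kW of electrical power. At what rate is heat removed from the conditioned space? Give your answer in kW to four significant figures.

Q̇_C = COP × Ẇ = 4.33 × 98.20 = 425.2 kW.

425.2 kW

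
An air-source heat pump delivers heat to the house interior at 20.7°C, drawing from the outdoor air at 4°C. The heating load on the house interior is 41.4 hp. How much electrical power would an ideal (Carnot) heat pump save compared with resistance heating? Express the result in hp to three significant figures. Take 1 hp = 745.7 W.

39.0 hp

In absolute terms T_C = 277.15 K and T_H = 293.85 K, so ΔT = 16.70 K.
COP_Carnot = T_H/ΔT = 293.85/16.70 = 17.60.
Resistance heating needs Ẇ_res = Q̇_H = 41.40 hp; the reversible heat pump needs only Ẇ_hp = Q̇_H/COP = 2.353 hp.
Saving = 41.40 − 2.353 = 39.05 hp.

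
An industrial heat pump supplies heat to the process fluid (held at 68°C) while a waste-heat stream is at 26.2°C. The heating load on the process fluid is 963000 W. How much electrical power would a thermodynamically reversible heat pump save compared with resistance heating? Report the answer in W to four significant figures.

845000 W

In absolute terms T_C = 299.35 K and T_H = 341.15 K, so ΔT = 41.80 K.
COP_Carnot = T_H/ΔT = 341.15/41.80 = 8.161.
Resistance heating needs Ẇ_res = Q̇_H = 963000 W; the reversible heat pump needs only Ẇ_hp = Q̇_H/COP = 118000 W.
Saving = 963000 − 118000 = 845000 W.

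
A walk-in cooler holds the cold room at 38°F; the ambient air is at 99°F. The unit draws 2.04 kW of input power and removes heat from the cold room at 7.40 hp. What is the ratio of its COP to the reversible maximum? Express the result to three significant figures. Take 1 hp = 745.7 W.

Converting, Q̇_C = 7.400 hp = 5.518 kW, so COP_actual = Q̇_C/Ẇ = 5.518/2.040 = 2.705.
In absolute terms T_C = 276.48 K and T_H = 310.37 K, so ΔT = 33.89 K.
COP_Carnot = T_C/ΔT = 276.48/33.89 = 8.159.
η_II = COP_actual/COP_Carnot = 2.705/8.159 = 0.3316.

0.332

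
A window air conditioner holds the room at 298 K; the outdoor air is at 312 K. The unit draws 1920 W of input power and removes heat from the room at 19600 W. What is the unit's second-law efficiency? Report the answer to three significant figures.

COP_actual = Q̇_C/Ẇ = 19600/1920 = 10.21.
The reservoir spacing is ΔT = 312 − 298 = 14.00 K.
COP_Carnot = T_C/ΔT = 298.00/14.00 = 21.29.
η_II = COP_actual/COP_Carnot = 10.21/21.29 = 0.4796.

0.480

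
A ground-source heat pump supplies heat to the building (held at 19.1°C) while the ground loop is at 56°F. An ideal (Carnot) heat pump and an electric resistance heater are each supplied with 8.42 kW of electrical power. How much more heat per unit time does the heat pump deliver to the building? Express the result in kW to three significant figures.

In absolute terms T_C = 286.48 K and T_H = 292.25 K, so ΔT = 5.767 K.
COP_Carnot = T_H/ΔT = 292.25/5.767 = 50.68.
The heat pump delivers Q̇_H = COP × Ẇ = 426.7 kW; the resistance heater delivers Ẇ = 8.420 kW.
Extra = (COP − 1)·Ẇ = 418.3 kW.

418 kW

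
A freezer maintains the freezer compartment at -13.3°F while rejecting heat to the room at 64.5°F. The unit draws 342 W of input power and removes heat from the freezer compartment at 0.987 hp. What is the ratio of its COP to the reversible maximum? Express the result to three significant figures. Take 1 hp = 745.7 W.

Converting, Q̇_C = 0.9870 hp = 736.0 W, so COP_actual = Q̇_C/Ẇ = 736.0/342.0 = 2.152.
In absolute terms T_C = 247.98 K and T_H = 291.21 K, so ΔT = 43.22 K.
COP_Carnot = T_C/ΔT = 247.98/43.22 = 5.737.
η_II = COP_actual/COP_Carnot = 2.152/5.737 = 0.3751.

0.375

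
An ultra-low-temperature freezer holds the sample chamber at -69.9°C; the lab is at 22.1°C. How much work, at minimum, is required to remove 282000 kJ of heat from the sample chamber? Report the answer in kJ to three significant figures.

In absolute terms T_C = 203.25 K and T_H = 295.25 K, so ΔT = 92.00 K.
The reversible limit is COP_R = T_C/ΔT = 2.209, so W_min = Q_C/COP = Q_C·ΔT/T_C.
W_min = 282000 × 92.00/203.25 = 127600 kJ.

128000 kJ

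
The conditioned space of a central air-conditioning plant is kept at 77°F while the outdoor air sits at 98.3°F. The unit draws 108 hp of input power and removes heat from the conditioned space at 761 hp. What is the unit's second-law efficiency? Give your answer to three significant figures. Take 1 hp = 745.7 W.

COP_actual = Q̇_C/Ẇ = 761.0/108.0 = 7.046.
In absolute terms T_C = 298.15 K and T_H = 309.98 K, so ΔT = 11.83 K.
COP_Carnot = T_C/ΔT = 298.15/11.83 = 25.20.
η_II = COP_actual/COP_Carnot = 7.046/25.20 = 0.2797.

0.280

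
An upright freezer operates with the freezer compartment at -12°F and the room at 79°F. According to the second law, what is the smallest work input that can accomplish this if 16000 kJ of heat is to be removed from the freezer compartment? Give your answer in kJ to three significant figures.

3250 kJ

In absolute terms T_C = 248.71 K and T_H = 299.26 K, so ΔT = 50.56 K.
The reversible limit is COP_R = T_C/ΔT = 4.919, so W_min = Q_C/COP = Q_C·ΔT/T_C.
W_min = 16000 × 50.56/248.71 = 3252 kJ.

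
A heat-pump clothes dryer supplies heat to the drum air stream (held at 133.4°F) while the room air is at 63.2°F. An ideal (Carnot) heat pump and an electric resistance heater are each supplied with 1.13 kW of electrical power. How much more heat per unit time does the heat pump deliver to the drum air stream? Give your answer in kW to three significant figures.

In absolute terms T_C = 290.48 K and T_H = 329.48 K, so ΔT = 39.00 K.
COP_Carnot = T_H/ΔT = 329.48/39.00 = 8.448.
The heat pump delivers Q̇_H = COP × Ẇ = 9.547 kW; the resistance heater delivers Ẇ = 1.130 kW.
Extra = (COP − 1)·Ẇ = 8.417 kW.

8.42 kW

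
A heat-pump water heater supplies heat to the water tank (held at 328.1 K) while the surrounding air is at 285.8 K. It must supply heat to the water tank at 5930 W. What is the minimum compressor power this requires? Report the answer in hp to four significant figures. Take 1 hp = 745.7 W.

The reservoir spacing is ΔT = 328.1 − 285.8 = 42.30 K.
COP_Carnot = T_H/ΔT = 328.10/42.30 = 7.757.
Ẇ_min = Q̇/COP_Carnot = 5930/7.757 = 764.5 W = 1.025 hp.

1.025 hp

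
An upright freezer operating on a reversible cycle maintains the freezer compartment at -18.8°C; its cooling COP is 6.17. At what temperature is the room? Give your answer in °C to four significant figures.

COP_R = T_C/(T_H − T_C) gives T_H − T_C = T_C/COP.
With T_C = 254.35 K, T_H = 254.35 × (1 + 1/6.17) = 295.57 K.
Converting, 295.57 K = 22.42°C.

22.42 °C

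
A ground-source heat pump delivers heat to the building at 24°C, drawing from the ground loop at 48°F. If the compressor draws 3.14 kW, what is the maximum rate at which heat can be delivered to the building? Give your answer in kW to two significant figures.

62 kW

In absolute terms T_C = 282.04 K and T_H = 297.15 K, so ΔT = 15.11 K.
COP_Carnot = T_H/ΔT = 297.15/15.11 = 19.66.
Q̇_max = COP_Carnot × Ẇ = 19.66 × 3.140 kW = 61.75 kW.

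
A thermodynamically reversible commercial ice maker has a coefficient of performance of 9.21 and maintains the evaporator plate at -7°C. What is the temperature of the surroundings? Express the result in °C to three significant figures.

21.9 °C

COP_R = T_C/(T_H − T_C) gives T_H − T_C = T_C/COP.
With T_C = 266.15 K, T_H = 266.15 × (1 + 1/9.21) = 295.05 K.
Converting, 295.05 K = 21.90°C.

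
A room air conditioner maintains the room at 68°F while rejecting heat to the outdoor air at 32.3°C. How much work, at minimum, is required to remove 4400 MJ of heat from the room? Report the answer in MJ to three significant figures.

In absolute terms T_C = 293.15 K and T_H = 305.45 K, so ΔT = 12.30 K.
The reversible limit is COP_R = T_C/ΔT = 23.83, so W_min = Q_C/COP = Q_C·ΔT/T_C.
W_min = 4400 × 12.30/293.15 = 184.6 MJ.

185 MJ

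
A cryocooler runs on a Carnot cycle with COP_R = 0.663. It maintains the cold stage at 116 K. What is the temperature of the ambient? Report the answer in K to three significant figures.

COP_R = T_C/(T_H − T_C) gives T_H − T_C = T_C/COP.
With T_C = 116.00 K, T_H = 116.00 × (1 + 1/0.663) = 290.96 K.

291 K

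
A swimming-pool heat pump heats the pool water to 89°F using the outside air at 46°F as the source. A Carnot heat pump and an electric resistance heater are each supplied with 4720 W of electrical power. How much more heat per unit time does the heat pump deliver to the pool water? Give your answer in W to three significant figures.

55500 W

In absolute terms T_C = 280.93 K and T_H = 304.82 K, so ΔT = 23.89 K.
COP_Carnot = T_H/ΔT = 304.82/23.89 = 12.76.
The heat pump delivers Q̇_H = COP × Ẇ = 60230 W; the resistance heater delivers Ẇ = 4720 W.
Extra = (COP − 1)·Ẇ = 55510 W.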